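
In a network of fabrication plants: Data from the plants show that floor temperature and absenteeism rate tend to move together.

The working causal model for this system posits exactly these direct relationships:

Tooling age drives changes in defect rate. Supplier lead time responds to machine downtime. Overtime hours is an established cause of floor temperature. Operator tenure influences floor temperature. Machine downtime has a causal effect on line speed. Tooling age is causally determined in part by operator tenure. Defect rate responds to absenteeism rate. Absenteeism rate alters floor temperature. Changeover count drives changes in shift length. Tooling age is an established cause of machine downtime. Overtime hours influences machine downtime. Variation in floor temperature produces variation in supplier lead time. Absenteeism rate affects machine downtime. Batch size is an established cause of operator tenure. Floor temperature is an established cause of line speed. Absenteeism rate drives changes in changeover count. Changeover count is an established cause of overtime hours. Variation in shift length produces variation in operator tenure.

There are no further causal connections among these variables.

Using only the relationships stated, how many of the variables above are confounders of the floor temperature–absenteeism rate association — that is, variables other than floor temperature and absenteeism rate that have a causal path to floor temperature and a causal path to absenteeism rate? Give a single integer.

No listed variable has a causal path to both floor temperature and absenteeism rate, so there are no common causes.

0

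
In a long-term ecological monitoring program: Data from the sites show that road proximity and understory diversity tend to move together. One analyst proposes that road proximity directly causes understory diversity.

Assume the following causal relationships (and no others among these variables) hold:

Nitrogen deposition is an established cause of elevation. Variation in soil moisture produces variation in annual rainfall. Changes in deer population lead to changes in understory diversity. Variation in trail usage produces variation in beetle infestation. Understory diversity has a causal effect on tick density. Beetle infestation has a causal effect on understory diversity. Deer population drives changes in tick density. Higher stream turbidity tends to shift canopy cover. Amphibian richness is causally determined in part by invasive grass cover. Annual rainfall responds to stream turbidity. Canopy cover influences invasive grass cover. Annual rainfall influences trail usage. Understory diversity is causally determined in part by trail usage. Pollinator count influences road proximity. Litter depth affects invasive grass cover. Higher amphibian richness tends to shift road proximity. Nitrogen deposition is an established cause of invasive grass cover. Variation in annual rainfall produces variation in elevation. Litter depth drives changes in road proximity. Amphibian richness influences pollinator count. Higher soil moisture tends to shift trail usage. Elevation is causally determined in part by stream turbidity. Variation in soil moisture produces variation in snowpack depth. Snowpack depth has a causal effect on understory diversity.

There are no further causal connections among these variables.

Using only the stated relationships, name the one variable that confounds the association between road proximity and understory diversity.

stream turbidity

Stream turbidity has a causal path to road proximity (stream turbidity → canopy cover → invasive grass cover → amphibian richness → road proximity) and a separate causal path to understory diversity (stream turbidity → annual rainfall → trail usage → understory diversity), so it is a common cause of both.
No stated relationship gives road proximity a causal route to understory diversity, so the correlation is explained by the shared upstream cause rather than a direct effect.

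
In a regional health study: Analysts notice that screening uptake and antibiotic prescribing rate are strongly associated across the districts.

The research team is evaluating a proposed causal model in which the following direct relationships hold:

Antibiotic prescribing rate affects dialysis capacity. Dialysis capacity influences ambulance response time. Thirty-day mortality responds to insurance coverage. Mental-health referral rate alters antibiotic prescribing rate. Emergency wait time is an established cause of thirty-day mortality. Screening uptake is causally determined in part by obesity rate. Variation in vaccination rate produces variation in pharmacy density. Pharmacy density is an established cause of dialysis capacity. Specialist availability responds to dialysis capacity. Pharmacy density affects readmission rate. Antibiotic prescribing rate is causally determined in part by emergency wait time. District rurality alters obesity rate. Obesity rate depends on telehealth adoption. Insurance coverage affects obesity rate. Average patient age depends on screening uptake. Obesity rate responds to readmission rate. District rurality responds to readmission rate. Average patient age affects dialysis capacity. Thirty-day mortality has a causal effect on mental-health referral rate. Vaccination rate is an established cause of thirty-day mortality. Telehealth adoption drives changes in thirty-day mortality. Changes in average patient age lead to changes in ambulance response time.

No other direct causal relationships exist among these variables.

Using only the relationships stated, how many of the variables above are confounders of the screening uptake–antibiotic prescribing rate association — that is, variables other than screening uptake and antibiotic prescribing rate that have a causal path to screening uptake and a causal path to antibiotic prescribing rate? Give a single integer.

The common causes are: insurance coverage (to screening uptake via insurance coverage → obesity rate → screening uptake; to antibiotic prescribing rate via insurance coverage → thirty-day mortality → mental-health referral rate → antibiotic prescribing rate); telehealth adoption (to screening uptake via telehealth adoption → obesity rate → screening uptake; to antibiotic prescribing rate via telehealth adoption → thirty-day mortality → mental-health referral rate → antibiotic prescribing rate); vaccination rate (to screening uptake via vaccination rate → pharmacy density → readmission rate → obesity rate → screening uptake; to antibiotic prescribing rate via vaccination rate → thirty-day mortality → mental-health referral rate → antibiotic prescribing rate).
Every other variable lacks a causal path to at least one of screening uptake and antibiotic prescribing rate.

3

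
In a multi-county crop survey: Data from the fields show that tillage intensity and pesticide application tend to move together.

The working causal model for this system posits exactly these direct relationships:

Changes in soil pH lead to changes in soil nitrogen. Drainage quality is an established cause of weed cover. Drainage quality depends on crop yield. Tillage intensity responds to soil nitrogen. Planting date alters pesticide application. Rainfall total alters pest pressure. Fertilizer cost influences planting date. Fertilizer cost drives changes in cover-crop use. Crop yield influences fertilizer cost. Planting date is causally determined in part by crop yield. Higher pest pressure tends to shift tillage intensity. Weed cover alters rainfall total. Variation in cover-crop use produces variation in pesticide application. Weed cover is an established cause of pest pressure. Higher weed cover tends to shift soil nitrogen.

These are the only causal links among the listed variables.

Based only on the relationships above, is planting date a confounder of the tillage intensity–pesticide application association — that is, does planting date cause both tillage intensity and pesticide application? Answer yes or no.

no

Planting date has no stated causal path to tillage intensity. A confounder must cause both variables, so planting date does not qualify.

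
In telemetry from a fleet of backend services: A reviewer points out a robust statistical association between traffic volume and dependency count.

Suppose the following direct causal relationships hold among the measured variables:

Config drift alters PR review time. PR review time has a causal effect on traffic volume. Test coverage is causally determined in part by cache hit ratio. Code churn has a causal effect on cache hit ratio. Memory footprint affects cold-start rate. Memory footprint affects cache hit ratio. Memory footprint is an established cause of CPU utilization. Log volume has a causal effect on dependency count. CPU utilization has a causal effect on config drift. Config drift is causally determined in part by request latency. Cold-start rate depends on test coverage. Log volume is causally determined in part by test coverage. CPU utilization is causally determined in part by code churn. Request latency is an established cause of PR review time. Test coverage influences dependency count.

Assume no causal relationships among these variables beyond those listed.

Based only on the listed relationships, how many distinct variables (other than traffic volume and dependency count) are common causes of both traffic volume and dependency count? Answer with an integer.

The common causes are: code churn (to traffic volume via code churn → CPU utilization → config drift → PR review time → traffic volume; to dependency count via code churn → cache hit ratio → test coverage → dependency count); memory footprint (to traffic volume via memory footprint → CPU utilization → config drift → PR review time → traffic volume; to dependency count via memory footprint → cache hit ratio → test coverage → dependency count).
Every other variable lacks a causal path to at least one of traffic volume and dependency count.

2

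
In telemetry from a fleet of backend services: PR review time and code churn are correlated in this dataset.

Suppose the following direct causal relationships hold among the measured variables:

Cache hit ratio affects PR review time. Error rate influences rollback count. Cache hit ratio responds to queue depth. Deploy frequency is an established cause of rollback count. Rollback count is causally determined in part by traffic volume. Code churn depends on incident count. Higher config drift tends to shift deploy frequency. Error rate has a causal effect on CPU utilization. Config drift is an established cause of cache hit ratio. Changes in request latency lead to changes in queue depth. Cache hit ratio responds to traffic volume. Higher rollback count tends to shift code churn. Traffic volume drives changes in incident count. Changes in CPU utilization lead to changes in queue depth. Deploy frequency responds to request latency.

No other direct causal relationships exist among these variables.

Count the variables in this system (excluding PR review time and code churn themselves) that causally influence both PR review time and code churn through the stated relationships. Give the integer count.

The common causes are: config drift (to PR review time via config drift → cache hit ratio → PR review time; to code churn via config drift → deploy frequency → rollback count → code churn); error rate (to PR review time via error rate → CPU utilization → queue depth → cache hit ratio → PR review time; to code churn via error rate → rollback count → code churn); request latency (to PR review time via request latency → queue depth → cache hit ratio → PR review time; to code churn via request latency → deploy frequency → rollback count → code churn); traffic volume (to PR review time via traffic volume → cache hit ratio → PR review time; to code churn via traffic volume → incident count → code churn).
Every other variable lacks a causal path to at least one of PR review time and code churn.

4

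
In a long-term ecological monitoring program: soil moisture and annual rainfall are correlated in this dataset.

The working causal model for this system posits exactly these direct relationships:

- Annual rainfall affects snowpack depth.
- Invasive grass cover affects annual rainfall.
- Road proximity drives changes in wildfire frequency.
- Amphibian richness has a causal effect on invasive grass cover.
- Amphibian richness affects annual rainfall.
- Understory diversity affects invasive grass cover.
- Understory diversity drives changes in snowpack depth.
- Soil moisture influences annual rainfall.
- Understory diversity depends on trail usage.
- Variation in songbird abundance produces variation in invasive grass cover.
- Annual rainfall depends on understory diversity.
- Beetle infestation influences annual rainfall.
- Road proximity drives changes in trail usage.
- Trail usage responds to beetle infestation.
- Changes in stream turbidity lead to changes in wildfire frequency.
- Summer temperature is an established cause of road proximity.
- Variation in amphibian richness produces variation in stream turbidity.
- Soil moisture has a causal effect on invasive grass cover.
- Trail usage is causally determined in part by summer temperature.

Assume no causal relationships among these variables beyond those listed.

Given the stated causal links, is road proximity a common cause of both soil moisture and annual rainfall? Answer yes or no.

no

Road proximity has no stated causal path to soil moisture. A confounder must cause both variables, so road proximity does not qualify.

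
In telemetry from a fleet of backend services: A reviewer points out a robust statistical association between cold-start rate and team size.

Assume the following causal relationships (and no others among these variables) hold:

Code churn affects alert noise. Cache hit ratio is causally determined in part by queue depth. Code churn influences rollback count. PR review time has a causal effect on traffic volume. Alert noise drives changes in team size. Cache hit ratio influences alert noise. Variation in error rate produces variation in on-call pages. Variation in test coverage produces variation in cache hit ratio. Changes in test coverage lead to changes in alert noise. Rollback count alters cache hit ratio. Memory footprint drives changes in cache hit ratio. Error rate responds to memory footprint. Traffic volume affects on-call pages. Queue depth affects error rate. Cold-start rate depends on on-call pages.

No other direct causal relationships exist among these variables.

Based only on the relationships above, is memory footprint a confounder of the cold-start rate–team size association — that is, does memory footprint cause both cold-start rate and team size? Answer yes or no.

yes

Memory footprint has a causal path to cold-start rate (memory footprint → error rate → on-call pages → cold-start rate) and to team size (memory footprint → cache hit ratio → alert noise → team size), so it is a common cause of both — a confounder.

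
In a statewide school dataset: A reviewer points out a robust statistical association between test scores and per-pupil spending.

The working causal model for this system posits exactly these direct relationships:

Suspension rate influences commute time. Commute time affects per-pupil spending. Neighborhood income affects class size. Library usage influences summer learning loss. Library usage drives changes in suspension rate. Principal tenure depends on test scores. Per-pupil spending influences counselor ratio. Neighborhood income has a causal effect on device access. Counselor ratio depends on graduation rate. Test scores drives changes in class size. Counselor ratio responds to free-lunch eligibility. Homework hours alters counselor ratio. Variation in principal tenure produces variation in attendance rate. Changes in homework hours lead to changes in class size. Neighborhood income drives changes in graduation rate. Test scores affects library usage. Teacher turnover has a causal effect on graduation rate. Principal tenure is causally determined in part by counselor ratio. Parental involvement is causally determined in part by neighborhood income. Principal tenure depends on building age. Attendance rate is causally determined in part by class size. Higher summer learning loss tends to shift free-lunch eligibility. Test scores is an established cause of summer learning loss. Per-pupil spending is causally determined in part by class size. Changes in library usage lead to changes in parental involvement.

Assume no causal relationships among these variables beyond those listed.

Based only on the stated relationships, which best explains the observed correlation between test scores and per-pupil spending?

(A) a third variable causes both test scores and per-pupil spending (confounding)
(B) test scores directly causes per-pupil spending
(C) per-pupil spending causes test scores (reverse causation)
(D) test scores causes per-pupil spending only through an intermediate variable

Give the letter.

D

Test scores reaches per-pupil spending through test scores → class size → per-pupil spending — an indirect causal chain with no direct test scores → per-pupil spending link. No variable causes both test scores and per-pupil spending, so confounding is ruled out; the effect is mediated.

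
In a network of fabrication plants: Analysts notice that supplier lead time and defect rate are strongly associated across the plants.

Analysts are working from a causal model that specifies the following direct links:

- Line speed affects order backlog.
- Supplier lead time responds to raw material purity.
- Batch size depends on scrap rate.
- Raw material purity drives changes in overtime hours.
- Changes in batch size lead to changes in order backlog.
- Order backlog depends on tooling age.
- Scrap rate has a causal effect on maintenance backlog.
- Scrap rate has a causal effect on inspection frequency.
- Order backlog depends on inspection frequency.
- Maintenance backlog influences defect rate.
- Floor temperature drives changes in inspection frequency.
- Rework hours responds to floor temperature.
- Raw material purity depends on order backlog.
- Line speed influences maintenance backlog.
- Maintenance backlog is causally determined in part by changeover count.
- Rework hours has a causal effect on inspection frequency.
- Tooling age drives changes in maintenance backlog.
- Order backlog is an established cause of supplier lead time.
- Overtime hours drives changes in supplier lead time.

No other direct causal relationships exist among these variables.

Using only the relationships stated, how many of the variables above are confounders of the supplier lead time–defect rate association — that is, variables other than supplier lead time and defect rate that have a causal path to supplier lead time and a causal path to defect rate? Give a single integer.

The common causes are: line speed (to supplier lead time via line speed → order backlog → supplier lead time; to defect rate via line speed → maintenance backlog → defect rate); scrap rate (to supplier lead time via scrap rate → inspection frequency → order backlog → supplier lead time; to defect rate via scrap rate → maintenance backlog → defect rate); tooling age (to supplier lead time via tooling age → order backlog → supplier lead time; to defect rate via tooling age → maintenance backlog → defect rate).
Every other variable lacks a causal path to at least one of supplier lead time and defect rate.

3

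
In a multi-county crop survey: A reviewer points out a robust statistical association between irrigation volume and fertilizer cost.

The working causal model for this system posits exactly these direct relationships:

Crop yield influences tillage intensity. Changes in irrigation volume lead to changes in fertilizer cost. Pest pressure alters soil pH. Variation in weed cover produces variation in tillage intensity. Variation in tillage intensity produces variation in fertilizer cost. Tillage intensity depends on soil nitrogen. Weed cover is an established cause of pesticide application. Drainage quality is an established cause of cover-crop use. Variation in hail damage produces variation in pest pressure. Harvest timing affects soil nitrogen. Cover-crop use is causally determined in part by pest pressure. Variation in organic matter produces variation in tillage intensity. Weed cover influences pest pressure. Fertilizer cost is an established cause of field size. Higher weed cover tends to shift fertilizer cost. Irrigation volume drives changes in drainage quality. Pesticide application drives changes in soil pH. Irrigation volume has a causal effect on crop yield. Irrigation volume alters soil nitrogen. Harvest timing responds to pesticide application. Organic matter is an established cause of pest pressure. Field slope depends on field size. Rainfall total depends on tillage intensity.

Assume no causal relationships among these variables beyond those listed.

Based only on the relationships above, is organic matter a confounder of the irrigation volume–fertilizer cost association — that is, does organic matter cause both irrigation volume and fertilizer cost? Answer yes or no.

no

Organic matter has no stated causal path to irrigation volume. A confounder must cause both variables, so organic matter does not qualify.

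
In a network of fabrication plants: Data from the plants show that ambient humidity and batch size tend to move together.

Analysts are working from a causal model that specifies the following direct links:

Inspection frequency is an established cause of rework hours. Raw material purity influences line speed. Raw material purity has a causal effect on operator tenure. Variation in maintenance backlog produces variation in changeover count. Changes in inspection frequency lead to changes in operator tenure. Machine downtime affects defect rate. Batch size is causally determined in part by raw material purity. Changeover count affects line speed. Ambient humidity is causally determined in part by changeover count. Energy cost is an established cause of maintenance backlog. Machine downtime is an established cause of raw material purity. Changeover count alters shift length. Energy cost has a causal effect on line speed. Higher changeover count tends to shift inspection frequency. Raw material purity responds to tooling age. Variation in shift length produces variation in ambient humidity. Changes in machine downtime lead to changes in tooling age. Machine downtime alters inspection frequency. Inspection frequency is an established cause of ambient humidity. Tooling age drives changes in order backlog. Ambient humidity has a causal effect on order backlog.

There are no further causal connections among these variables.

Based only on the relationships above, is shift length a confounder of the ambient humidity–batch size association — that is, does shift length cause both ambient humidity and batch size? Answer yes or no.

no

Shift length has no stated causal path to batch size. A confounder must cause both variables, so shift length does not qualify.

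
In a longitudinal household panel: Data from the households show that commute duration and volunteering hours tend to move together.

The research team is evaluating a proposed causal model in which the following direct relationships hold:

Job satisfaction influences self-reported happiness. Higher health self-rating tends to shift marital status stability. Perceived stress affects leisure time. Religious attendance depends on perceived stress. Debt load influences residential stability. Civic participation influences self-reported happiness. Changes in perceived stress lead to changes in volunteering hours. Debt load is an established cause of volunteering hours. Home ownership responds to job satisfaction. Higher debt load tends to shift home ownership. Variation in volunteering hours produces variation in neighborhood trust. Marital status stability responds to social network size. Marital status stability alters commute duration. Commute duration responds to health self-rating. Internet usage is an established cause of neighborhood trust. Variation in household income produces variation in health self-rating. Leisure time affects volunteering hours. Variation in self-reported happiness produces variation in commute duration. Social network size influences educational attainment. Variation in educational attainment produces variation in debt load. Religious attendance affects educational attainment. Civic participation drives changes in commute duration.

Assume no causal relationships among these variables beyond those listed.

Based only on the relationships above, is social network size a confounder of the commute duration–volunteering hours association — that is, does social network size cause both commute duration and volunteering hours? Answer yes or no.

Social network size has a causal path to commute duration (social network size → marital status stability → commute duration) and to volunteering hours (social network size → educational attainment → debt load → volunteering hours), so it is a common cause of both — a confounder.

yes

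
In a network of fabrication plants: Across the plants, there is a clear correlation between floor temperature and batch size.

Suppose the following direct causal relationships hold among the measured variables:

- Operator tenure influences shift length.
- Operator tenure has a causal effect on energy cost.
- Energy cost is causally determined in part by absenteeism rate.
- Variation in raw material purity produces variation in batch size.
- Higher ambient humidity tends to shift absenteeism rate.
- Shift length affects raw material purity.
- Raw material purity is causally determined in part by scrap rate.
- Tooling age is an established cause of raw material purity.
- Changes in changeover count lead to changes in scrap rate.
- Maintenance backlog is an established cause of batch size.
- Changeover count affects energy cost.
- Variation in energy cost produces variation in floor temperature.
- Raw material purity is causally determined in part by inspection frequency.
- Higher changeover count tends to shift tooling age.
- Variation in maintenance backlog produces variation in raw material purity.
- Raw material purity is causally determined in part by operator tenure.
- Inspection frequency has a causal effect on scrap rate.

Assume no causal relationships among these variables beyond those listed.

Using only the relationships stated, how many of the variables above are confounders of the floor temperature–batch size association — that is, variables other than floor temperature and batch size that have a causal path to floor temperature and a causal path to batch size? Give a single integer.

The common causes are: changeover count (to floor temperature via changeover count → energy cost → floor temperature; to batch size via changeover count → scrap rate → raw material purity → batch size); operator tenure (to floor temperature via operator tenure → energy cost → floor temperature; to batch size via operator tenure → raw material purity → batch size).
Every other variable lacks a causal path to at least one of floor temperature and batch size.

2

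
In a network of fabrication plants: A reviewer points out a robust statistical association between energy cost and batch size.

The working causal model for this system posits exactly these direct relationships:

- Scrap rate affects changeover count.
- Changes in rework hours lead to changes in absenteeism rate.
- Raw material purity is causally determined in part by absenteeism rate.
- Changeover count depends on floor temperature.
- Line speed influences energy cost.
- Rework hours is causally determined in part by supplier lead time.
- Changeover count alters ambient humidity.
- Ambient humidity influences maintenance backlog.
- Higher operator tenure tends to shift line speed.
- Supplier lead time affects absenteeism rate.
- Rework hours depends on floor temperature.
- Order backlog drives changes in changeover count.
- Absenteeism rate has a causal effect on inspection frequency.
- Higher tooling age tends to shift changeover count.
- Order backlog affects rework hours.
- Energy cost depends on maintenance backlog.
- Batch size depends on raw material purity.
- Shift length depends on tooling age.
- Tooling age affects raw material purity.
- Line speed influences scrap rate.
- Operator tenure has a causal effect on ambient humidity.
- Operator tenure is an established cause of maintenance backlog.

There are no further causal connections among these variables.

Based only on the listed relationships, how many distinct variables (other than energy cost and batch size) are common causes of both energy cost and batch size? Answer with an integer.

The common causes are: floor temperature (to energy cost via floor temperature → changeover count → ambient humidity → maintenance backlog → energy cost; to batch size via floor temperature → rework hours → absenteeism rate → raw material purity → batch size); order backlog (to energy cost via order backlog → changeover count → ambient humidity → maintenance backlog → energy cost; to batch size via order backlog → rework hours → absenteeism rate → raw material purity → batch size); tooling age (to energy cost via tooling age → changeover count → ambient humidity → maintenance backlog → energy cost; to batch size via tooling age → raw material purity → batch size).
Every other variable lacks a causal path to at least one of energy cost and batch size.

3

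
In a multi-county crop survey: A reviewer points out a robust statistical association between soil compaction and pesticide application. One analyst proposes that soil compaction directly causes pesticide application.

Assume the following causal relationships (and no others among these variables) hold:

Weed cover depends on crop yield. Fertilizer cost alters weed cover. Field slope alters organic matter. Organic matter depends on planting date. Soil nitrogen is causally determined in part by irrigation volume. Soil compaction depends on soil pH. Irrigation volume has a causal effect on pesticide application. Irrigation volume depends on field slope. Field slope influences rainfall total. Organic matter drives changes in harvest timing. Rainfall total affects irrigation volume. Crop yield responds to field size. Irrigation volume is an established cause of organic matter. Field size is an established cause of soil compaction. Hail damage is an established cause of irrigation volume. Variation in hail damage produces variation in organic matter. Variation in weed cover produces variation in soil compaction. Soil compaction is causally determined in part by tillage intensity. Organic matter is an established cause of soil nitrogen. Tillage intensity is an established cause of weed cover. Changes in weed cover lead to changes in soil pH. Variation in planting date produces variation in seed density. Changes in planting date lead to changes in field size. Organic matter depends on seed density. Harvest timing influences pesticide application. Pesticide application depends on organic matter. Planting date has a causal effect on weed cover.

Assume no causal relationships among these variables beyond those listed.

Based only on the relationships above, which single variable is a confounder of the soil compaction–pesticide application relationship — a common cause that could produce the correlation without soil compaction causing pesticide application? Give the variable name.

Planting date has a causal path to soil compaction (planting date → field size → soil compaction) and a separate causal path to pesticide application (planting date → organic matter → pesticide application), so it is a common cause of both.
No stated relationship gives soil compaction a causal route to pesticide application, so the correlation is explained by the shared upstream cause rather than a direct effect.

planting date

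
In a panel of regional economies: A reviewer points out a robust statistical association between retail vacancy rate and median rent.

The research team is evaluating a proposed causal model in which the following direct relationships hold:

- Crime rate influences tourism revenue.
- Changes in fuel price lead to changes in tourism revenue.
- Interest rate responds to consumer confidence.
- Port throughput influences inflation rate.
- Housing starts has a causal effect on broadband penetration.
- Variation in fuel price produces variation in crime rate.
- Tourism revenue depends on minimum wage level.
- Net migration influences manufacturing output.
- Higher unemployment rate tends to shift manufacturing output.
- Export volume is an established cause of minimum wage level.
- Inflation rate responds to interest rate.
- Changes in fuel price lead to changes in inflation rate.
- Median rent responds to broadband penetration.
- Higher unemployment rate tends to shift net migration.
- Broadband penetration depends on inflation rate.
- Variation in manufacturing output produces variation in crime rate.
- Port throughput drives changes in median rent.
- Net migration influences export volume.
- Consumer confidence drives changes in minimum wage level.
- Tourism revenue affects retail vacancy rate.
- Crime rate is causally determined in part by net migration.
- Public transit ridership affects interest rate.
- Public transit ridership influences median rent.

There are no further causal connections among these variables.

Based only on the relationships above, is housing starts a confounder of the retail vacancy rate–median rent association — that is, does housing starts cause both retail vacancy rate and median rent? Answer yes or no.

Housing starts has no stated causal path to retail vacancy rate. A confounder must cause both variables, so housing starts does not qualify.

no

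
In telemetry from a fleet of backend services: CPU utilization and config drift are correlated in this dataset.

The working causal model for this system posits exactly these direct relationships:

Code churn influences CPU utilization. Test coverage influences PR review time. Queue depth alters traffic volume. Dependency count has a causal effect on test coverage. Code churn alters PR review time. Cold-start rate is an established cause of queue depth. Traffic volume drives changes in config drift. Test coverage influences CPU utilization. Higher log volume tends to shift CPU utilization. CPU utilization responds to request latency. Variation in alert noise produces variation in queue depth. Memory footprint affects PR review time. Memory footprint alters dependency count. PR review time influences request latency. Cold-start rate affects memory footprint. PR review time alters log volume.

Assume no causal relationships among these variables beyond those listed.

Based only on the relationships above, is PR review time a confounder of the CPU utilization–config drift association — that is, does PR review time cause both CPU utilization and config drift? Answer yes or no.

no

PR review time has no stated causal path to config drift. A confounder must cause both variables, so PR review time does not qualify.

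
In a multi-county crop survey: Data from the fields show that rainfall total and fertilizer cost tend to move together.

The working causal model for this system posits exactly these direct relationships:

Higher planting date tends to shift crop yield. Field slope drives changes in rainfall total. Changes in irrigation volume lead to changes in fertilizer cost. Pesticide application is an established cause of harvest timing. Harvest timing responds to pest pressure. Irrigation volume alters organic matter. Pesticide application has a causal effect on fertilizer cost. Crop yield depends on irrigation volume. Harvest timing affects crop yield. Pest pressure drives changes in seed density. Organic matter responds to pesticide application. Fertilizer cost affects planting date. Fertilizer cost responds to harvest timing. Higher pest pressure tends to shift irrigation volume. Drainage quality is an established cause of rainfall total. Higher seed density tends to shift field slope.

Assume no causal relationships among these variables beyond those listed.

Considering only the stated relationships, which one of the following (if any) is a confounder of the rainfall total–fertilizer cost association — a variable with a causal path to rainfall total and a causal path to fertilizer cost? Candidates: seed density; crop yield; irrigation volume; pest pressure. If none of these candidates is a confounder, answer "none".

Pest pressure causes rainfall total (pest pressure → seed density → field slope → rainfall total) and also causes fertilizer cost (pest pressure → irrigation volume → fertilizer cost); it is a common cause of both.
Each of the other candidates lacks a causal path to at least one of rainfall total and fertilizer cost, so they do not confound the relationship.

pest pressure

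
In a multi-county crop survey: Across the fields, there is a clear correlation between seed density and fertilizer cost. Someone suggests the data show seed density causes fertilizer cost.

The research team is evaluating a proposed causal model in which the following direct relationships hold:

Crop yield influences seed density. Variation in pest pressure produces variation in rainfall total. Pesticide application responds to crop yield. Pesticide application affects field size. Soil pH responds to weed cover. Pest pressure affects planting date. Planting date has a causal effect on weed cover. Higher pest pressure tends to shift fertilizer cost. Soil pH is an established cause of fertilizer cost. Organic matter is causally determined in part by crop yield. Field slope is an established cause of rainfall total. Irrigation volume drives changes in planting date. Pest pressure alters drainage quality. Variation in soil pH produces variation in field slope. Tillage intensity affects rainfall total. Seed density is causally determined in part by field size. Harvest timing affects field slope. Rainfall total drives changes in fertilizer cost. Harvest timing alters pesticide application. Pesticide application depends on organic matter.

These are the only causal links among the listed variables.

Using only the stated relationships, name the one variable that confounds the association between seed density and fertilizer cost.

Harvest timing has a causal path to seed density (harvest timing → pesticide application → field size → seed density) and a separate causal path to fertilizer cost (harvest timing → field slope → rainfall total → fertilizer cost), so it is a common cause of both.
No stated relationship gives seed density a causal route to fertilizer cost, so the correlation is explained by the shared upstream cause rather than a direct effect.

harvest timing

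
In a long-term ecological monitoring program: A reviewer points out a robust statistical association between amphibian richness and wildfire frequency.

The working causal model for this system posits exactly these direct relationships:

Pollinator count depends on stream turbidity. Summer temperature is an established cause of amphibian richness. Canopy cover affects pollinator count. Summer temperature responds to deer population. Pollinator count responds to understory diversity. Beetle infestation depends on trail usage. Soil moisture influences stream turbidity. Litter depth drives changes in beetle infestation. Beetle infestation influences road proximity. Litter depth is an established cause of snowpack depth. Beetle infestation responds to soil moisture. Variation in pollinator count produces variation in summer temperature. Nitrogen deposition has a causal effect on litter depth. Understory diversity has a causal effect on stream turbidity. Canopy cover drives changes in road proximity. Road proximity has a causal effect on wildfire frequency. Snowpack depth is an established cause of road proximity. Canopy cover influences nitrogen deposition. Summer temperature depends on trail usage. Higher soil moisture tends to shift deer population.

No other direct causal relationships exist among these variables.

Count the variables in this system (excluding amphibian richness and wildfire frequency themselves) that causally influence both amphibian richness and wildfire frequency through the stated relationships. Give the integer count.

3

The common causes are: canopy cover (to amphibian richness via canopy cover → pollinator count → summer temperature → amphibian richness; to wildfire frequency via canopy cover → road proximity → wildfire frequency); soil moisture (to amphibian richness via soil moisture → deer population → summer temperature → amphibian richness; to wildfire frequency via soil moisture → beetle infestation → road proximity → wildfire frequency); trail usage (to amphibian richness via trail usage → summer temperature → amphibian richness; to wildfire frequency via trail usage → beetle infestation → road proximity → wildfire frequency).
Every other variable lacks a causal path to at least one of amphibian richness and wildfire frequency.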